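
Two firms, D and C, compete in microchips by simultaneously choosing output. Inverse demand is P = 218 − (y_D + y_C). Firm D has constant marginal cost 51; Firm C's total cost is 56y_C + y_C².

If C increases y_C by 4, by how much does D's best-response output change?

-2

Firm D's profit: π = y_D(218 − (y_D + y_C)) − 51y_D.
∂π/∂y_D = 167 − 2y_D − y_C = 0, so y_D = 83.5 − 0.5y_C.
The reaction-function slope is −0.5, so a 4-unit rise in y_C moves y_D by −0.5 × 4 = −2. D's best response falls — the actions are strategic substitutes.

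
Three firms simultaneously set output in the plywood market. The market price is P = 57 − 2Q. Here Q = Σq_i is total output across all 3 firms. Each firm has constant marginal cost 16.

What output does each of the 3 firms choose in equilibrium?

5.125

A representative firm's profit is π_i = q_i(57 − 2Q) − 16q_i, with Q = q_i + Σ_{j≠i} q_j.
First-order condition: 41 − 4q_i − 2Σ_{j≠i} q_j = 0.
In a symmetric equilibrium every firm chooses the same q, so Σ_{j≠i} q_j = 2q. The condition becomes 41 − 8q = 0, giving q = 41/8 = 5.125.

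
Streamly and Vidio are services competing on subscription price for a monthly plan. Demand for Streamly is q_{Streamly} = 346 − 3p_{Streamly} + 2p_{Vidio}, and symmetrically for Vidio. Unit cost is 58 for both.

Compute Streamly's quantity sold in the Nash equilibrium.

216

Streamly's profit: π = (p_{Streamly} − 58)(346 − 3p_{Streamly} + 2p_{Vidio}).
∂π/∂p_{Streamly} = 520 − 6p_{Streamly} + 2p_{Vidio} = 0 ⇒ p_{Streamly} = 260/3 + (1/3)p_{Vidio}.
The game is symmetric, so in equilibrium p_{Vidio} = p_{Streamly}: the reaction function gives (2/3)p_{Streamly} = 260/3, hence p_{Streamly} = 130.
q_{Streamly} = 346 − 3·130 + 2·130 = 216.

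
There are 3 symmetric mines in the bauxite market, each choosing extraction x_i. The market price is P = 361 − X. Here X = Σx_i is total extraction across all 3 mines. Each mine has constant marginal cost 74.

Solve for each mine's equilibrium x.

A representative mine's profit is π_i = x_i(361 − X) − 74x_i, with X = x_i + Σ_{j≠i} x_j.
First-order condition: 287 − 2x_i − Σ_{j≠i} x_j = 0.
In a symmetric equilibrium every mine chooses the same x, so Σ_{j≠i} x_j = 2x. The condition becomes 287 − 4x = 0, giving x = 287/4 = 71.75.

71.75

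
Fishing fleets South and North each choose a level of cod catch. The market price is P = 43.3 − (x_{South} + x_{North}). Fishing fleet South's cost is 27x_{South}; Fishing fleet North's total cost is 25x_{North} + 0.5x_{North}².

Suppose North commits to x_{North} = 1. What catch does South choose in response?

Fishing fleet South's profit: π = x_{South}(43.3 − (x_{South} + x_{North})) − 27x_{South}.
∂π/∂x_{South} = 16.3 − 2x_{South} − x_{North} = 0, so x_{South} = 8.15 − 0.5x_{North}.
At x_{North} = 1: x_{South} = 8.15 − 0.5·1 = 7.65.

7.65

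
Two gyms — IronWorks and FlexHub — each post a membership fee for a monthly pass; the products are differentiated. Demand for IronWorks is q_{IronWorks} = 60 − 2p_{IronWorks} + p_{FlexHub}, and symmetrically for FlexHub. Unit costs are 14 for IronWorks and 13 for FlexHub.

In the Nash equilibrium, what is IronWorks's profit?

IronWorks's profit: π = (p_{IronWorks} − 14)(60 − 2p_{IronWorks} + p_{FlexHub}).
∂π/∂p_{IronWorks} = 88 − 4p_{IronWorks} + p_{FlexHub} = 0 ⇒ p_{IronWorks} = 22 + 0.25p_{FlexHub}.
Similarly p_{FlexHub} = 21.5 + 0.25p_{IronWorks}.
Plugging p_{FlexHub} into IronWorks's best response: p_{IronWorks} = 22 + 0.25(21.5 + 0.25p_{IronWorks}) ⇒ 0.9375p_{IronWorks} = 27.375, so p_{IronWorks} = 29.2.
Then p_{FlexHub} = 21.5 + 0.25·29.2 = 28.8.
q_{IronWorks} = 60 − 2·29.2 + 28.8 = 30.4.
Profit = (29.2 − 14)·30.4 = 462.08.

462.08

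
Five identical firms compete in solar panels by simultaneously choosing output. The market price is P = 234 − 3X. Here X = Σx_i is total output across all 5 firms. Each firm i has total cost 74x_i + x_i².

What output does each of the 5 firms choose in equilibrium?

A representative firm's profit is π_i = x_i(234 − 3X) − 74x_i − x_i², with X = x_i + Σ_{j≠i} x_j.
First-order condition: 160 − 8x_i − 3Σ_{j≠i} x_j = 0.
Imposing symmetry (x_j = x for all j) turns Σ_{j≠i} x_j into 4x, so 160 = 20x and x = 8.

8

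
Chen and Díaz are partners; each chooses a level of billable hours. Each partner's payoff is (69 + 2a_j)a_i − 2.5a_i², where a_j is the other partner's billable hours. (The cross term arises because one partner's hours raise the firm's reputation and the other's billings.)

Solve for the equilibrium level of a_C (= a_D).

Chen's payoff is (69 + 2a_D)a_C − 2.5a_C².
∂π/∂a_C = 69 + 2a_D − 5a_C = 0, so a_C = 13.8 + 0.4a_D.
Setting a_C = a_D in the reaction function: a_C = 13.8 + 0.4a_C, so a_C = 13.8 / 0.6 = 23.

23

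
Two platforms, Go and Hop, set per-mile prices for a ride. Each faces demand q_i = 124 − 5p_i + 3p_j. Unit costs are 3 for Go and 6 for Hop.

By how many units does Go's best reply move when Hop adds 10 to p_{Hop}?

3

Go's profit: π = (p_{Go} − 3)(124 − 5p_{Go} + 3p_{Hop}).
∂π/∂p_{Go} = 139 − 10p_{Go} + 3p_{Hop} = 0 ⇒ p_{Go} = 13.9 + 0.3p_{Hop}.
The reaction-function slope is 0.3, so a 10-unit rise in p_{Hop} moves p_{Go} by 0.3 × 10 = 3. Go's best response rises — the actions are strategic complements.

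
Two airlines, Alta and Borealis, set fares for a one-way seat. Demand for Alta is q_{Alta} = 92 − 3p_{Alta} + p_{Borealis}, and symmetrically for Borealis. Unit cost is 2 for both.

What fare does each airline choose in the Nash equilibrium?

Alta's profit: π = (p_{Alta} − 2)(92 − 3p_{Alta} + p_{Borealis}).
∂π/∂p_{Alta} = 98 − 6p_{Alta} + p_{Borealis} = 0 ⇒ p_{Alta} = 49/3 + (1/6)p_{Borealis}.
By symmetry p_{Borealis} = p_{Alta}; substituting into the reaction function, (5/6)p_{Alta} = 49/3 and p_{Alta} = 19.6.

19.6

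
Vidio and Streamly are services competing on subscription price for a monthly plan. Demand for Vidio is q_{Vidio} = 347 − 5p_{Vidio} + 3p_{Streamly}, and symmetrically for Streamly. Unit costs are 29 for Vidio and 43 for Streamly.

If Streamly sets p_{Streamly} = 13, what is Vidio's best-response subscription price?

Vidio's profit: π = (p_{Vidio} − 29)(347 − 5p_{Vidio} + 3p_{Streamly}).
∂π/∂p_{Vidio} = 492 − 10p_{Vidio} + 3p_{Streamly} = 0 ⇒ p_{Vidio} = 49.2 + 0.3p_{Streamly}.
At p_{Streamly} = 13: p_{Vidio} = 49.2 + 0.3·13 = 53.1.

53.1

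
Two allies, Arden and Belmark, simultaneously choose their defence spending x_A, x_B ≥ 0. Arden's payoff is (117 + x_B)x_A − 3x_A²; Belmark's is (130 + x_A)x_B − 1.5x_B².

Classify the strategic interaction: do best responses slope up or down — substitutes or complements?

Expanding Arden's payoff: 117x_A + x_Bx_A − 3x_A².
∂π/∂x_A = 117 + x_B − 6x_A = 0, so x_A = 19.5 + (1/6)x_B.
The best-response slope dx_A/dx_B = 1/6 > 0: the reaction function is upward-sloping, so the choices are strategic complements.

strategic complements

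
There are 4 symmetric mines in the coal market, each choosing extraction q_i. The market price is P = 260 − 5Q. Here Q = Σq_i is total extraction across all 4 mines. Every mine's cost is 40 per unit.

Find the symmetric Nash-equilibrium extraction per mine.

A representative mine's profit is π_i = q_i(260 − 5Q) − 40q_i, with Q = q_i + Σ_{j≠i} q_j.
First-order condition: 220 − 10q_i − 5Σ_{j≠i} q_j = 0.
Imposing symmetry (q_j = q for all j) turns Σ_{j≠i} q_j into 3q, so 220 = 25q and q = 8.8.

8.8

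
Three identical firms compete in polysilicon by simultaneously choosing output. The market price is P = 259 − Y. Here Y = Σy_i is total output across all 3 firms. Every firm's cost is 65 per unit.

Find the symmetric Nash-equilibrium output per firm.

48.5

A representative firm's profit is π_i = y_i(259 − Y) − 65y_i, with Y = y_i + Σ_{j≠i} y_j.
First-order condition: 194 − 2y_i − Σ_{j≠i} y_j = 0.
With identical firms, set every y_j = y: then 194 − 2y − 2y = 0, i.e. y = 194/4 = 48.5.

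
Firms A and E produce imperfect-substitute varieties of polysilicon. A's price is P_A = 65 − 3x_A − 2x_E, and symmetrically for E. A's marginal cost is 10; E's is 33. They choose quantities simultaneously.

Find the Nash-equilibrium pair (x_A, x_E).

8.3125, 2.5625

Firm A's profit: π = x_A(65 − 3x_A − 2x_E) − 10x_A.
∂π/∂x_A = 55 − 6x_A − 2x_E = 0 ⇒ x_A = 55/6 − (1/3)x_E.
Similarly x_E = 16/3 − (1/3)x_A.
Solving the two reaction functions simultaneously: (1 − (−1/3)(−1/3))x_A = 55/6 − (1/3)·(16/3), so (8/9)x_A = 133/18 and x_A = 8.3125.
Then x_E = 16/3 − (1/3)·8.3125 = 2.5625.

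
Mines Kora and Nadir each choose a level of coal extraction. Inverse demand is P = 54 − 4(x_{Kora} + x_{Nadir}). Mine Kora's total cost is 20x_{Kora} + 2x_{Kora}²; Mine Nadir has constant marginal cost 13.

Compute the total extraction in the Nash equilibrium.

Mine Kora's profit: π = x_{Kora}(54 − 4(x_{Kora} + x_{Nadir})) − 20x_{Kora} − 2x_{Kora}².
∂π/∂x_{Kora} = 34 − 12x_{Kora} − 4x_{Nadir} = 0, so x_{Kora} = 17/6 − (1/3)x_{Nadir}.
For Nadir: ∂π/∂x_{Nadir} = 41 − 8x_{Nadir} − 4x_{Kora} = 0 ⇒ x_{Nadir} = 5.125 − 0.5x_{Kora}.
Solving the two reaction functions simultaneously: (1 − (−1/3)(−0.5))x_{Kora} = 17/6 − (1/3)·5.125, so (5/6)x_{Kora} = 1.125 and x_{Kora} = 1.35.
Then x_{Nadir} = 5.125 − 0.5·1.35 = 4.45.
Total extraction: 1.35 + 4.45 = 5.8.

5.8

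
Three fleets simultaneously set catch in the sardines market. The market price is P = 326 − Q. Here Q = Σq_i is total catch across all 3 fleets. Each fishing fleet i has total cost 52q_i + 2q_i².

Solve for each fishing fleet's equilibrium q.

A representative fishing fleet's profit is π_i = q_i(326 − Q) − 52q_i − 2q_i², with Q = q_i + Σ_{j≠i} q_j.
First-order condition: 274 − 6q_i − Σ_{j≠i} q_j = 0.
In a symmetric equilibrium every fishing fleet chooses the same q, so Σ_{j≠i} q_j = 2q. The condition becomes 274 − 8q = 0, giving q = 274/8 = 34.25.

34.25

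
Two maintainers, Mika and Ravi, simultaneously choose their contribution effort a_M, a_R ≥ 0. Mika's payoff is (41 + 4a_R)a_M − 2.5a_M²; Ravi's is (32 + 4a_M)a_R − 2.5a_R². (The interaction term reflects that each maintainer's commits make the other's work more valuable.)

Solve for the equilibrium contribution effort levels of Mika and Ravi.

37, 36

Expanding Mika's payoff: 41a_M + 4a_Ra_M − 2.5a_M².
∂π/∂a_M = 41 + 4a_R − 5a_M = 0, so a_M = 8.2 + 0.8a_R.
Likewise for Ravi: a_R = 6.4 + 0.8a_M.
Solving the two reaction functions simultaneously: (1 − (0.8)(0.8))a_M = 8.2 + 0.8·6.4, so 0.36a_M = 13.32 and a_M = 37.
Then a_R = 6.4 + 0.8·37 = 36.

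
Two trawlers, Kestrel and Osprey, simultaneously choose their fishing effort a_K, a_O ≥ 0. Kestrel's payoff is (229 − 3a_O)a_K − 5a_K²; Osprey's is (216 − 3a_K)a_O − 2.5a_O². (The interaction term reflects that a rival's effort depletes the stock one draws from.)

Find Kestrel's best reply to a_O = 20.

16.9

Expanding Kestrel's payoff: 229a_K − 3a_Oa_K − 5a_K².
∂π/∂a_K = 229 − 3a_O − 10a_K = 0, so a_K = 22.9 − 0.3a_O.
At a_O = 20: a_K = 22.9 − 0.3·20 = 16.9.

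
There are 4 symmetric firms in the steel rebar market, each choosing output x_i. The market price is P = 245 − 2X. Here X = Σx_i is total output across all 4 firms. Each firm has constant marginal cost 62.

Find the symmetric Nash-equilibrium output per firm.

18.3

A representative firm's profit is π_i = x_i(245 − 2X) − 62x_i, with X = x_i + Σ_{j≠i} x_j.
First-order condition: 183 − 4x_i − 2Σ_{j≠i} x_j = 0.
In a symmetric equilibrium every firm chooses the same x, so Σ_{j≠i} x_j = 3x. The condition becomes 183 − 10x = 0, giving x = 183/10 = 18.3.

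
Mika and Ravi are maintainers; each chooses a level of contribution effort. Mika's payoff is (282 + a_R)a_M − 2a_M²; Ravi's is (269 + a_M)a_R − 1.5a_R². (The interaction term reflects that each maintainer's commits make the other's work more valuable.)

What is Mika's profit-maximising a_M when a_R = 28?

77.5

Expanding Mika's payoff: 282a_M + a_Ra_M − 2a_M².
∂π/∂a_M = 282 + a_R − 4a_M = 0, so a_M = 70.5 + 0.25a_R.
At a_R = 28: a_M = 70.5 + 0.25·28 = 77.5.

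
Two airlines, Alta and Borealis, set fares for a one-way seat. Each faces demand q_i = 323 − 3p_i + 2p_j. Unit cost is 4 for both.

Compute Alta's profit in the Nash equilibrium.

Alta's profit: π = (p_{Alta} − 4)(323 − 3p_{Alta} + 2p_{Borealis}).
∂π/∂p_{Alta} = 335 − 6p_{Alta} + 2p_{Borealis} = 0 ⇒ p_{Alta} = 335/6 + (1/3)p_{Borealis}.
The game is symmetric, so in equilibrium p_{Borealis} = p_{Alta}: the reaction function gives (2/3)p_{Alta} = 335/6, hence p_{Alta} = 83.75.
q_{Alta} = 323 − 3·83.75 + 2·83.75 = 239.25.
Profit = (83.75 − 4)·239.25 = 19080.1875.

19080.1875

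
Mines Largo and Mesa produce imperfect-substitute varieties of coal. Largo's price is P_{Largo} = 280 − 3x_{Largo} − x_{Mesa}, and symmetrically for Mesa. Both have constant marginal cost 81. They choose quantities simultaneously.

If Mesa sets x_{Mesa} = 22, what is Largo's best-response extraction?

29.5

Mine Largo's profit: π = x_{Largo}(280 − 3x_{Largo} − x_{Mesa}) − 81x_{Largo}.
∂π/∂x_{Largo} = 199 − 6x_{Largo} − x_{Mesa} = 0 ⇒ x_{Largo} = 199/6 − (1/6)x_{Mesa}.
At x_{Mesa} = 22: x_{Largo} = 199/6 − (1/6)·22 = 29.5.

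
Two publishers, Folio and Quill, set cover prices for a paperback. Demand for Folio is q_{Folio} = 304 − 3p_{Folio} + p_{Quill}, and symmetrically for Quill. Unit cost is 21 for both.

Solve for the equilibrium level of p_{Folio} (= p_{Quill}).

Folio's profit: π = (p_{Folio} − 21)(304 − 3p_{Folio} + p_{Quill}).
∂π/∂p_{Folio} = 367 − 6p_{Folio} + p_{Quill} = 0 ⇒ p_{Folio} = 367/6 + (1/6)p_{Quill}.
The game is symmetric, so in equilibrium p_{Quill} = p_{Folio}: the reaction function gives (5/6)p_{Folio} = 367/6, hence p_{Folio} = 73.4.

73.4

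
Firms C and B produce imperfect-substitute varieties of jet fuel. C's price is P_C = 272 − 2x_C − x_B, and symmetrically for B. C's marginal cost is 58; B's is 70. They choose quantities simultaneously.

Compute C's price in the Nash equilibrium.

145.2

Firm C's profit: π = x_C(272 − 2x_C − x_B) − 58x_C.
∂π/∂x_C = 214 − 4x_C − x_B = 0 ⇒ x_C = 53.5 − 0.25x_B.
Similarly x_B = 50.5 − 0.25x_C.
Solving the two reaction functions simultaneously: (1 − (−0.25)(−0.25))x_C = 53.5 − 0.25·50.5, so 0.9375x_C = 40.875 and x_C = 43.6.
Then x_B = 50.5 − 0.25·43.6 = 39.6.
P_C = 272 − 2·43.6 − 39.6 = 145.2.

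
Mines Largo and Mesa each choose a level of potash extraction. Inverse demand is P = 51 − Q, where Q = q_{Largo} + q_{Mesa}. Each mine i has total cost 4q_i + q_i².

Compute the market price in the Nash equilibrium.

Mine Largo's profit: π = q_{Largo}(51 − (q_{Largo} + q_{Mesa})) − 4q_{Largo} − q_{Largo}².
∂π/∂q_{Largo} = 47 − 4q_{Largo} − q_{Mesa} = 0, so q_{Largo} = 11.75 − 0.25q_{Mesa}.
The game is symmetric, so in equilibrium q_{Mesa} = q_{Largo}: the reaction function gives 1.25q_{Largo} = 11.75, hence q_{Largo} = 9.4.
Equilibrium price: P = 51 − 18.8 = 32.2.

32.2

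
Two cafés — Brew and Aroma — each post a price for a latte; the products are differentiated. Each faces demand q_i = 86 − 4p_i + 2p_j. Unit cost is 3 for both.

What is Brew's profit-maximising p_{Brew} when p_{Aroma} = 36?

21.25

Brew's profit: π = (p_{Brew} − 3)(86 − 4p_{Brew} + 2p_{Aroma}).
∂π/∂p_{Brew} = 98 − 8p_{Brew} + 2p_{Aroma} = 0 ⇒ p_{Brew} = 12.25 + 0.25p_{Aroma}.
At p_{Aroma} = 36: p_{Brew} = 12.25 + 0.25·36 = 21.25.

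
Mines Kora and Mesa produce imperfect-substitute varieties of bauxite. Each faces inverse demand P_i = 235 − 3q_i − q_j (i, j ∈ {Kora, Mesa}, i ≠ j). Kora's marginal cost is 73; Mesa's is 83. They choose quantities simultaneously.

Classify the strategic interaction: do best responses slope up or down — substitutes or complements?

Mine Kora's profit: π = q_{Kora}(235 − 3q_{Kora} − q_{Mesa}) − 73q_{Kora}.
∂π/∂q_{Kora} = 162 − 6q_{Kora} − q_{Mesa} = 0 ⇒ q_{Kora} = 27 − (1/6)q_{Mesa}.
The best-response slope dq_{Kora}/dq_{Mesa} = −1/6 < 0: the reaction function is downward-sloping, so the choices are strategic substitutes.

strategic substitutes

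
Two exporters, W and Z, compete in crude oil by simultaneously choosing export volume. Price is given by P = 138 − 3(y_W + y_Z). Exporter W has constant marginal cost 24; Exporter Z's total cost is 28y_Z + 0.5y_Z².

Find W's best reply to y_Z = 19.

9.5

Exporter W's profit: π = y_W(138 − 3(y_W + y_Z)) − 24y_W.
∂π/∂y_W = 114 − 6y_W − 3y_Z = 0, so y_W = 19 − 0.5y_Z.
At y_Z = 19: y_W = 19 − 0.5·19 = 9.5.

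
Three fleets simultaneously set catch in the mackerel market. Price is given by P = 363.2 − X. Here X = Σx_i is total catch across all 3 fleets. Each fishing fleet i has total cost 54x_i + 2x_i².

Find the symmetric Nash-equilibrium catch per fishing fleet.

A representative fishing fleet's profit is π_i = x_i(363.2 − X) − 54x_i − 2x_i², with X = x_i + Σ_{j≠i} x_j.
First-order condition: 309.2 − 6x_i − Σ_{j≠i} x_j = 0.
With identical fishing fleets, set every x_j = x: then 309.2 − 6x − 2x = 0, i.e. x = 309.2/8 = 38.65.

38.65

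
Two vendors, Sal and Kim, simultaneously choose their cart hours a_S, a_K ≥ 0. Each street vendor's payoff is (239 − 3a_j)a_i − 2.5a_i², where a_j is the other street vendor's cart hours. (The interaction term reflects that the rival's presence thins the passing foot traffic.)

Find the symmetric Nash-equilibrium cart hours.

Sal's payoff is (239 − 3a_K)a_S − 2.5a_S².
∂π/∂a_S = 239 − 3a_K − 5a_S = 0, so a_S = 47.8 − 0.6a_K.
The game is symmetric, so in equilibrium a_K = a_S: the reaction function gives 1.6a_S = 47.8, hence a_S = 29.875.

29.875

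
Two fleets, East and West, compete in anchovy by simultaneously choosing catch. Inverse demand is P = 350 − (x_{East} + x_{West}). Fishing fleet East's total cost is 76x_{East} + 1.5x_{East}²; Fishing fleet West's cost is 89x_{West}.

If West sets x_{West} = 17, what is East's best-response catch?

51.4

Fishing fleet East's profit: π = x_{East}(350 − (x_{East} + x_{West})) − 76x_{East} − 1.5x_{East}².
∂π/∂x_{East} = 274 − 5x_{East} − x_{West} = 0, so x_{East} = 54.8 − 0.2x_{West}.
At x_{West} = 17: x_{East} = 54.8 − 0.2·17 = 51.4.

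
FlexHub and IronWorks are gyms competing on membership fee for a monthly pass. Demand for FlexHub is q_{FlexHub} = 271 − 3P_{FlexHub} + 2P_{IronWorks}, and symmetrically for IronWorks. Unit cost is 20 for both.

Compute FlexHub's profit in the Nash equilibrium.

11812.6875

FlexHub's profit: π = (P_{FlexHub} − 20)(271 − 3P_{FlexHub} + 2P_{IronWorks}).
∂π/∂P_{FlexHub} = 331 − 6P_{FlexHub} + 2P_{IronWorks} = 0 ⇒ P_{FlexHub} = 331/6 + (1/3)P_{IronWorks}.
Setting P_{FlexHub} = P_{IronWorks} in the reaction function: P_{FlexHub} = 331/6 + (1/3)P_{FlexHub}, so P_{FlexHub} = (331/6) / (2/3) = 82.75.
q_{FlexHub} = 271 − 3·82.75 + 2·82.75 = 188.25.
Profit = (82.75 − 20)·188.25 = 11812.6875.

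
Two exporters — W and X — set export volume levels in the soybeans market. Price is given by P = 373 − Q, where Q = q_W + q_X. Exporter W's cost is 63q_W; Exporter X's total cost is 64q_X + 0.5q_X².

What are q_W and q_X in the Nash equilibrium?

124.2, 61.6

Exporter W's profit: π = q_W(373 − (q_W + q_X)) − 63q_W.
∂π/∂q_W = 310 − 2q_W − q_X = 0, so q_W = 155 − 0.5q_X.
For X: ∂π/∂q_X = 309 − 3q_X − q_W = 0 ⇒ q_X = 103 − (1/3)q_W.
Plugging q_X into W's best response: q_W = 155 − 0.5(103 − (1/3)q_W) ⇒ (5/6)q_W = 103.5, so q_W = 124.2.
Then q_X = 103 − (1/3)·124.2 = 61.6.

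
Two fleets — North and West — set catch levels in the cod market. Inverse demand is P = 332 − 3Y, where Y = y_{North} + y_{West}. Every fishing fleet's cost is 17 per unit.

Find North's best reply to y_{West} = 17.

Fishing fleet North's profit: π = y_{North}(332 − 3(y_{North} + y_{West})) − 17y_{North}.
∂π/∂y_{North} = 315 − 6y_{North} − 3y_{West} = 0, so y_{North} = 52.5 − 0.5y_{West}.
At y_{West} = 17: y_{North} = 52.5 − 0.5·17 = 44.

44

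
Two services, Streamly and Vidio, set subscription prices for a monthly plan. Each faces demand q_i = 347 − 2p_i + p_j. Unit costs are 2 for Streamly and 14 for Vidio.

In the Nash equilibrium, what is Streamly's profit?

27191.12

Streamly's profit: π = (p_{Streamly} − 2)(347 − 2p_{Streamly} + p_{Vidio}).
∂π/∂p_{Streamly} = 351 − 4p_{Streamly} + p_{Vidio} = 0 ⇒ p_{Streamly} = 87.75 + 0.25p_{Vidio}.
Similarly p_{Vidio} = 93.75 + 0.25p_{Streamly}.
Substituting the second reaction function into the first: p_{Streamly} = 87.75 + 0.25(93.75 + 0.25p_{Streamly}), which gives 0.9375p_{Streamly} = 111.1875 ⇒ p_{Streamly} = 118.6.
Then p_{Vidio} = 93.75 + 0.25·118.6 = 123.4.
q_{Streamly} = 347 − 2·118.6 + 123.4 = 233.2.
Profit = (118.6 − 2)·233.2 = 27191.12.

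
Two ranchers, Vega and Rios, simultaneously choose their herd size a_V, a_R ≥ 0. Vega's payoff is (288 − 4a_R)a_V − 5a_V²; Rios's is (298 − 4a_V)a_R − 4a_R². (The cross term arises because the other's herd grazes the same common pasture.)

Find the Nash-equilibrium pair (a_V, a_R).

Expanding Vega's payoff: 288a_V − 4a_Ra_V − 5a_V².
∂π/∂a_V = 288 − 4a_R − 10a_V = 0, so a_V = 28.8 − 0.4a_R.
Likewise for Rios: a_R = 37.25 − 0.5a_V.
Solving the two reaction functions simultaneously: (1 − (−0.4)(−0.5))a_V = 28.8 − 0.4·37.25, so 0.8a_V = 13.9 and a_V = 17.375.
Then a_R = 37.25 − 0.5·17.375 = 28.5625.

17.375, 28.5625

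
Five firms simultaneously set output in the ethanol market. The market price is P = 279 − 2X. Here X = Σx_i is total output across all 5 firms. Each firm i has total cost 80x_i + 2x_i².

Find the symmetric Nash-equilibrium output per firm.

12.4375

A representative firm's profit is π_i = x_i(279 − 2X) − 80x_i − 2x_i², with X = x_i + Σ_{j≠i} x_j.
First-order condition: 199 − 8x_i − 2Σ_{j≠i} x_j = 0.
Imposing symmetry (x_j = x for all j) turns Σ_{j≠i} x_j into 4x, so 199 = 16x and x = 12.4375.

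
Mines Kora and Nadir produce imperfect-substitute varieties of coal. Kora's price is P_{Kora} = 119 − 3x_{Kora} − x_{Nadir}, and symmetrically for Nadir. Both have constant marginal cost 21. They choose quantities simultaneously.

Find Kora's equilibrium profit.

Mine Kora's profit: π = x_{Kora}(119 − 3x_{Kora} − x_{Nadir}) − 21x_{Kora}.
∂π/∂x_{Kora} = 98 − 6x_{Kora} − x_{Nadir} = 0 ⇒ x_{Kora} = 49/3 − (1/6)x_{Nadir}.
Setting x_{Kora} = x_{Nadir} in the reaction function: x_{Kora} = 49/3 − (1/6)x_{Kora}, so x_{Kora} = (49/3) / (7/6) = 14.
P_{Kora} = 119 − 3·14 − 14 = 63.
Profit = (63 − 21)·14 = 588.

588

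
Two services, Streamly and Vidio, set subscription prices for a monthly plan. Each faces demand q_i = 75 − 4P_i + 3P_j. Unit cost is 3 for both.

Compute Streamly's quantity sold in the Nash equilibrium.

57.6

Streamly's profit: π = (P_{Streamly} − 3)(75 − 4P_{Streamly} + 3P_{Vidio}).
∂π/∂P_{Streamly} = 87 − 8P_{Streamly} + 3P_{Vidio} = 0 ⇒ P_{Streamly} = 10.875 + 0.375P_{Vidio}.
The game is symmetric, so in equilibrium P_{Vidio} = P_{Streamly}: the reaction function gives 0.625P_{Streamly} = 10.875, hence P_{Streamly} = 17.4.
q_{Streamly} = 75 − 4·17.4 + 3·17.4 = 57.6.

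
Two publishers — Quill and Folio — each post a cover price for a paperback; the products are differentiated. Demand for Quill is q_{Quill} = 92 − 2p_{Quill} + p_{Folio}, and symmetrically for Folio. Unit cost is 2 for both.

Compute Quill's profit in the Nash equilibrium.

1800

Quill's profit: π = (p_{Quill} − 2)(92 − 2p_{Quill} + p_{Folio}).
∂π/∂p_{Quill} = 96 − 4p_{Quill} + p_{Folio} = 0 ⇒ p_{Quill} = 24 + 0.25p_{Folio}.
By symmetry p_{Folio} = p_{Quill}; substituting into the reaction function, 0.75p_{Quill} = 24 and p_{Quill} = 32.
q_{Quill} = 92 − 2·32 + 32 = 60.
Profit = (32 − 2)·60 = 1800.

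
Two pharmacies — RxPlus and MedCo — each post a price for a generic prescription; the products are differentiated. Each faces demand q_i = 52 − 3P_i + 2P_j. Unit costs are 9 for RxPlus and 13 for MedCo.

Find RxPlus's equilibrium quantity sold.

RxPlus's profit: π = (P_{RxPlus} − 9)(52 − 3P_{RxPlus} + 2P_{MedCo}).
∂π/∂P_{RxPlus} = 79 − 6P_{RxPlus} + 2P_{MedCo} = 0 ⇒ P_{RxPlus} = 79/6 + (1/3)P_{MedCo}.
Similarly P_{MedCo} = 91/6 + (1/3)P_{RxPlus}.
Solving the two reaction functions simultaneously: (1 − (1/3)(1/3))P_{RxPlus} = 79/6 + (1/3)·(91/6), so (8/9)P_{RxPlus} = 164/9 and P_{RxPlus} = 20.5.
Then P_{MedCo} = 91/6 + (1/3)·20.5 = 22.
q_{RxPlus} = 52 − 3·20.5 + 2·22 = 34.5.

34.5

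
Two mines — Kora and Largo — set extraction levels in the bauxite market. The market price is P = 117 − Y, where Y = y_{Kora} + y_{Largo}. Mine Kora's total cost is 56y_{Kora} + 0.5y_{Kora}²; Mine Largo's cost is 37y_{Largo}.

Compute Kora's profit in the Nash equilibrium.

Mine Kora's profit: π = y_{Kora}(117 − (y_{Kora} + y_{Largo})) − 56y_{Kora} − 0.5y_{Kora}².
∂π/∂y_{Kora} = 61 − 3y_{Kora} − y_{Largo} = 0, so y_{Kora} = 61/3 − (1/3)y_{Largo}.
For Largo: ∂π/∂y_{Largo} = 80 − 2y_{Largo} − y_{Kora} = 0 ⇒ y_{Largo} = 40 − 0.5y_{Kora}.
Substituting the second reaction function into the first: y_{Kora} = 61/3 − (1/3)(40 − 0.5y_{Kora}), which gives (5/6)y_{Kora} = 7 ⇒ y_{Kora} = 8.4.
Then y_{Largo} = 40 − 0.5·8.4 = 35.8.
Price P = 117 − 44.2 = 72.8.
Kora's profit: (72.8 − 56)·8.4 − 0.5(8.4)² = 105.84.

105.84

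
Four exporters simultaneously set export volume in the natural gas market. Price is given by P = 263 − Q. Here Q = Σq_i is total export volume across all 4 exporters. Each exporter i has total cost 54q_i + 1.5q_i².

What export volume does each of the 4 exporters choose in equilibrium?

A representative exporter's profit is π_i = q_i(263 − Q) − 54q_i − 1.5q_i², with Q = q_i + Σ_{j≠i} q_j.
First-order condition: 209 − 5q_i − Σ_{j≠i} q_j = 0.
With identical exporters, set every q_j = q: then 209 − 5q − 3q = 0, i.e. q = 209/8 = 26.125.

26.125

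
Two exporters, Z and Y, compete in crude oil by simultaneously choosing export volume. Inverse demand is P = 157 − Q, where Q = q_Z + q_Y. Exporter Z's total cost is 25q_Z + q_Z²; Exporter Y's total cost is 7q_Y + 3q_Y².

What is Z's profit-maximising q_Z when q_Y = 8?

Exporter Z's profit: π = q_Z(157 − (q_Z + q_Y)) − 25q_Z − q_Z².
∂π/∂q_Z = 132 − 4q_Z − q_Y = 0, so q_Z = 33 − 0.25q_Y.
At q_Y = 8: q_Z = 33 − 0.25·8 = 31.

31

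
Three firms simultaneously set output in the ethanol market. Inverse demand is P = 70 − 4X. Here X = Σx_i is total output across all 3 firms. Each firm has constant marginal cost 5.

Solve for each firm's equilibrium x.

4.0625

A representative firm's profit is π_i = x_i(70 − 4X) − 5x_i, with X = x_i + Σ_{j≠i} x_j.
First-order condition: 65 − 8x_i − 4Σ_{j≠i} x_j = 0.
In a symmetric equilibrium every firm chooses the same x, so Σ_{j≠i} x_j = 2x. The condition becomes 65 − 16x = 0, giving x = 65/16 = 4.0625.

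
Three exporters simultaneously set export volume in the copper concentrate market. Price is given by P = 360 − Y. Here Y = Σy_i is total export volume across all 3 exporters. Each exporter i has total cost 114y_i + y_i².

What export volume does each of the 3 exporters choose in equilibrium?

41

A representative exporter's profit is π_i = y_i(360 − Y) − 114y_i − y_i², with Y = y_i + Σ_{j≠i} y_j.
First-order condition: 246 − 4y_i − Σ_{j≠i} y_j = 0.
In a symmetric equilibrium every exporter chooses the same y, so Σ_{j≠i} y_j = 2y. The condition becomes 246 − 6y = 0, giving y = 246/6 = 41.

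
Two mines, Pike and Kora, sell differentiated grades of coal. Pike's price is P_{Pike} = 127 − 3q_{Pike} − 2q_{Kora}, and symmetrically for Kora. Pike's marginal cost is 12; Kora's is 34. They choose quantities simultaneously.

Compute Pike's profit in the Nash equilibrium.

744.1875

Mine Pike's profit: π = q_{Pike}(127 − 3q_{Pike} − 2q_{Kora}) − 12q_{Pike}.
∂π/∂q_{Pike} = 115 − 6q_{Pike} − 2q_{Kora} = 0 ⇒ q_{Pike} = 115/6 − (1/3)q_{Kora}.
Similarly q_{Kora} = 15.5 − (1/3)q_{Pike}.
Solving the two reaction functions simultaneously: (1 − (−1/3)(−1/3))q_{Pike} = 115/6 − (1/3)·15.5, so (8/9)q_{Pike} = 14 and q_{Pike} = 15.75.
Then q_{Kora} = 15.5 − (1/3)·15.75 = 10.25.
P_{Pike} = 127 − 3·15.75 − 2·10.25 = 59.25.
Profit = (59.25 − 12)·15.75 = 744.1875.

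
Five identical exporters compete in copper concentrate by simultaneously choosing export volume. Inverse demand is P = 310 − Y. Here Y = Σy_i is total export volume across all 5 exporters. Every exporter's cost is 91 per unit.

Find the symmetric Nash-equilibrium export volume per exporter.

36.5

A representative exporter's profit is π_i = y_i(310 − Y) − 91y_i, with Y = y_i + Σ_{j≠i} y_j.
First-order condition: 219 − 2y_i − Σ_{j≠i} y_j = 0.
Imposing symmetry (y_j = y for all j) turns Σ_{j≠i} y_j into 4y, so 219 = 6y and y = 36.5.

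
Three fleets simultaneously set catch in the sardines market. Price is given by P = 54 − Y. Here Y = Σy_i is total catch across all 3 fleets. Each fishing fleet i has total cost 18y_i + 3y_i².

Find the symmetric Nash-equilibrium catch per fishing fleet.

A representative fishing fleet's profit is π_i = y_i(54 − Y) − 18y_i − 3y_i², with Y = y_i + Σ_{j≠i} y_j.
First-order condition: 36 − 8y_i − Σ_{j≠i} y_j = 0.
In a symmetric equilibrium every fishing fleet chooses the same y, so Σ_{j≠i} y_j = 2y. The condition becomes 36 − 10y = 0, giving y = 36/10 = 3.6.

3.6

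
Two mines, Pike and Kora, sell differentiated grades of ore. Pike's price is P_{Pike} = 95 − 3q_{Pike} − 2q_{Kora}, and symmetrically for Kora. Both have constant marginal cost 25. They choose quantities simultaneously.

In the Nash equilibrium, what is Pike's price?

51.25

Mine Pike's profit: π = q_{Pike}(95 − 3q_{Pike} − 2q_{Kora}) − 25q_{Pike}.
∂π/∂q_{Pike} = 70 − 6q_{Pike} − 2q_{Kora} = 0 ⇒ q_{Pike} = 35/3 − (1/3)q_{Kora}.
The game is symmetric, so in equilibrium q_{Kora} = q_{Pike}: the reaction function gives (4/3)q_{Pike} = 35/3, hence q_{Pike} = 8.75.
P_{Pike} = 95 − 3·8.75 − 2·8.75 = 51.25.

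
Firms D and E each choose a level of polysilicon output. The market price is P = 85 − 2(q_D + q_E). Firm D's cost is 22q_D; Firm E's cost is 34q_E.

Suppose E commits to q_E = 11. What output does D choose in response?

10.25

Firm D's profit: π = q_D(85 − 2(q_D + q_E)) − 22q_D.
∂π/∂q_D = 63 − 4q_D − 2q_E = 0, so q_D = 15.75 − 0.5q_E.
At q_E = 11: q_D = 15.75 − 0.5·11 = 10.25.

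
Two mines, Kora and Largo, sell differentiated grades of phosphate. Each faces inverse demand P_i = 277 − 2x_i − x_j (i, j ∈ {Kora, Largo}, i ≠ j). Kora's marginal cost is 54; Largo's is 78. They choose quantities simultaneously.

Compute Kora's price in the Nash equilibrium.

Mine Kora's profit: π = x_{Kora}(277 − 2x_{Kora} − x_{Largo}) − 54x_{Kora}.
∂π/∂x_{Kora} = 223 − 4x_{Kora} − x_{Largo} = 0 ⇒ x_{Kora} = 55.75 − 0.25x_{Largo}.
Similarly x_{Largo} = 49.75 − 0.25x_{Kora}.
Solving the two reaction functions simultaneously: (1 − (−0.25)(−0.25))x_{Kora} = 55.75 − 0.25·49.75, so 0.9375x_{Kora} = 43.3125 and x_{Kora} = 46.2.
Then x_{Largo} = 49.75 − 0.25·46.2 = 38.2.
P_{Kora} = 277 − 2·46.2 − 38.2 = 146.4.

146.4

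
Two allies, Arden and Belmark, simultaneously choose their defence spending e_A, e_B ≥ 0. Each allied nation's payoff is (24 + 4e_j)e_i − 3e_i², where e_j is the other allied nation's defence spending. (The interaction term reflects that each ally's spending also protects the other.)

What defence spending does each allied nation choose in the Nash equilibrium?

Arden's payoff is (24 + 4e_B)e_A − 3e_A².
∂π/∂e_A = 24 + 4e_B − 6e_A = 0, so e_A = 4 + (2/3)e_B.
Setting e_A = e_B in the reaction function: e_A = 4 + (2/3)e_A, so e_A = 4 / (1/3) = 12.

12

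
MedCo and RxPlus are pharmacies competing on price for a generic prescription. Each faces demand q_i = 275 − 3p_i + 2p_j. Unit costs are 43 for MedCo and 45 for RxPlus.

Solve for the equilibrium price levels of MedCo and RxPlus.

MedCo's profit: π = (p_{MedCo} − 43)(275 − 3p_{MedCo} + 2p_{RxPlus}).
∂π/∂p_{MedCo} = 404 − 6p_{MedCo} + 2p_{RxPlus} = 0 ⇒ p_{MedCo} = 202/3 + (1/3)p_{RxPlus}.
Similarly p_{RxPlus} = 205/3 + (1/3)p_{MedCo}.
Solving the two reaction functions simultaneously: (1 − (1/3)(1/3))p_{MedCo} = 202/3 + (1/3)·(205/3), so (8/9)p_{MedCo} = 811/9 and p_{MedCo} = 101.375.
Then p_{RxPlus} = 205/3 + (1/3)·101.375 = 102.125.

101.375, 102.125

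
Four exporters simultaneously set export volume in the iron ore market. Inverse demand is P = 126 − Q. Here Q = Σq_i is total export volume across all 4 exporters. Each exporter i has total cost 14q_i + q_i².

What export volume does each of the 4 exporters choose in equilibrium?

A representative exporter's profit is π_i = q_i(126 − Q) − 14q_i − q_i², with Q = q_i + Σ_{j≠i} q_j.
First-order condition: 112 − 4q_i − Σ_{j≠i} q_j = 0.
With identical exporters, set every q_j = q: then 112 − 4q − 3q = 0, i.e. q = 112/7 = 16.

16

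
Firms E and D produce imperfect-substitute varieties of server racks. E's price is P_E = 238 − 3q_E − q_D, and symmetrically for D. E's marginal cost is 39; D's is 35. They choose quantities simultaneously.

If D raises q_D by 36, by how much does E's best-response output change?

-6

Firm E's profit: π = q_E(238 − 3q_E − q_D) − 39q_E.
∂π/∂q_E = 199 − 6q_E − q_D = 0 ⇒ q_E = 199/6 − (1/6)q_D.
The reaction-function slope is −1/6, so a 36-unit rise in q_D moves q_E by −1/6 × 36 = −6. E's best response falls — the actions are strategic substitutes.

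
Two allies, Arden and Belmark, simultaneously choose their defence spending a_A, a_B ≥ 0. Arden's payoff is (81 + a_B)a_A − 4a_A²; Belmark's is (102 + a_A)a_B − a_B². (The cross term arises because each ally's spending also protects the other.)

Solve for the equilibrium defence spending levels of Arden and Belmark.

17.6, 59.8

Expanding Arden's payoff: 81a_A + a_Ba_A − 4a_A².
∂π/∂a_A = 81 + a_B − 8a_A = 0, so a_A = 10.125 + 0.125a_B.
Likewise for Belmark: a_B = 51 + 0.5a_A.
Solving the two reaction functions simultaneously: (1 − (0.125)(0.5))a_A = 10.125 + 0.125·51, so 0.9375a_A = 16.5 and a_A = 17.6.
Then a_B = 51 + 0.5·17.6 = 59.8.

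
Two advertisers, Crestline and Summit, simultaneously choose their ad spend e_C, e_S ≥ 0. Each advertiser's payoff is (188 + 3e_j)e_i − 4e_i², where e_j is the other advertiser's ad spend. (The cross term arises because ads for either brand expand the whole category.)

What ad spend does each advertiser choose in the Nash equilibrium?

Crestline's payoff is (188 + 3e_S)e_C − 4e_C².
∂π/∂e_C = 188 + 3e_S − 8e_C = 0, so e_C = 23.5 + 0.375e_S.
The game is symmetric, so in equilibrium e_S = e_C: the reaction function gives 0.625e_C = 23.5, hence e_C = 37.6.

37.6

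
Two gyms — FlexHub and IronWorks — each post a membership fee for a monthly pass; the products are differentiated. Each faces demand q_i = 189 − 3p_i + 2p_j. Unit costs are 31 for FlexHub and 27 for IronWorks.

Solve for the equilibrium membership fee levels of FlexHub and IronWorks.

69.75, 68.25

FlexHub's profit: π = (p_{FlexHub} − 31)(189 − 3p_{FlexHub} + 2p_{IronWorks}).
∂π/∂p_{FlexHub} = 282 − 6p_{FlexHub} + 2p_{IronWorks} = 0 ⇒ p_{FlexHub} = 47 + (1/3)p_{IronWorks}.
Similarly p_{IronWorks} = 45 + (1/3)p_{FlexHub}.
Solving the two reaction functions simultaneously: (1 − (1/3)(1/3))p_{FlexHub} = 47 + (1/3)·45, so (8/9)p_{FlexHub} = 62 and p_{FlexHub} = 69.75.
Then p_{IronWorks} = 45 + (1/3)·69.75 = 68.25.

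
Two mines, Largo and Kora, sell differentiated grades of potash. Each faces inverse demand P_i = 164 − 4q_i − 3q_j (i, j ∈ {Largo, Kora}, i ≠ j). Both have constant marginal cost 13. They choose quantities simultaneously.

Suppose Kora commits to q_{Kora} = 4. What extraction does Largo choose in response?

Mine Largo's profit: π = q_{Largo}(164 − 4q_{Largo} − 3q_{Kora}) − 13q_{Largo}.
∂π/∂q_{Largo} = 151 − 8q_{Largo} − 3q_{Kora} = 0 ⇒ q_{Largo} = 18.875 − 0.375q_{Kora}.
At q_{Kora} = 4: q_{Largo} = 18.875 − 0.375·4 = 17.375.

17.375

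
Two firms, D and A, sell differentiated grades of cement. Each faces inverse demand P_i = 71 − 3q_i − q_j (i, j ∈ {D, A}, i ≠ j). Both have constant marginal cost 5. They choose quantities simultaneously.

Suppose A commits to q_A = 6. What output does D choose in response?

10

Firm D's profit: π = q_D(71 − 3q_D − q_A) − 5q_D.
∂π/∂q_D = 66 − 6q_D − q_A = 0 ⇒ q_D = 11 − (1/6)q_A.
At q_A = 6: q_D = 11 − (1/6)·6 = 10.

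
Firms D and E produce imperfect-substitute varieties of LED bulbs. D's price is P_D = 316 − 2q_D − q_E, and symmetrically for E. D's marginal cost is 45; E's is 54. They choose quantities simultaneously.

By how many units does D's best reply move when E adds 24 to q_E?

Firm D's profit: π = q_D(316 − 2q_D − q_E) − 45q_D.
∂π/∂q_D = 271 − 4q_D − q_E = 0 ⇒ q_D = 67.75 − 0.25q_E.
The reaction-function slope is −0.25, so a 24-unit rise in q_E moves q_D by −0.25 × 24 = −6. D's best response falls — the actions are strategic substitutes.

-6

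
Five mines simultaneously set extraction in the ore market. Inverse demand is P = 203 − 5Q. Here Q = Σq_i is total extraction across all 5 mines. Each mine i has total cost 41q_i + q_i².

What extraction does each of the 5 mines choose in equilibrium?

5.0625

A representative mine's profit is π_i = q_i(203 − 5Q) − 41q_i − q_i², with Q = q_i + Σ_{j≠i} q_j.
First-order condition: 162 − 12q_i − 5Σ_{j≠i} q_j = 0.
In a symmetric equilibrium every mine chooses the same q, so Σ_{j≠i} q_j = 4q. The condition becomes 162 − 32q = 0, giving q = 162/32 = 5.0625.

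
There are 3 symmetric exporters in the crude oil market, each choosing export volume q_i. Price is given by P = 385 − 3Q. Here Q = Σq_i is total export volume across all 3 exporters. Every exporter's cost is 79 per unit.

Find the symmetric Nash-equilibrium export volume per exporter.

25.5

A representative exporter's profit is π_i = q_i(385 − 3Q) − 79q_i, with Q = q_i + Σ_{j≠i} q_j.
First-order condition: 306 − 6q_i − 3Σ_{j≠i} q_j = 0.
In a symmetric equilibrium every exporter chooses the same q, so Σ_{j≠i} q_j = 2q. The condition becomes 306 − 12q = 0, giving q = 306/12 = 25.5.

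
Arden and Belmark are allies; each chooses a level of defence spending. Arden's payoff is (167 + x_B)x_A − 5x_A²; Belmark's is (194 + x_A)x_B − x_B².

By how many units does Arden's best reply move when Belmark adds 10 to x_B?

1

Expanding Arden's payoff: 167x_A + x_Bx_A − 5x_A².
∂π/∂x_A = 167 + x_B − 10x_A = 0, so x_A = 16.7 + 0.1x_B.
The reaction-function slope is 0.1, so a 10-unit rise in x_B moves x_A by 0.1 × 10 = 1. Arden's best response rises — the actions are strategic complements.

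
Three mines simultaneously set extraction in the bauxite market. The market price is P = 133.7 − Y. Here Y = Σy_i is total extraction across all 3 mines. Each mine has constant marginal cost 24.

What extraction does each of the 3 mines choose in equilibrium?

A representative mine's profit is π_i = y_i(133.7 − Y) − 24y_i, with Y = y_i + Σ_{j≠i} y_j.
First-order condition: 109.7 − 2y_i − Σ_{j≠i} y_j = 0.
Imposing symmetry (y_j = y for all j) turns Σ_{j≠i} y_j into 2y, so 109.7 = 4y and y = 27.425.

27.425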